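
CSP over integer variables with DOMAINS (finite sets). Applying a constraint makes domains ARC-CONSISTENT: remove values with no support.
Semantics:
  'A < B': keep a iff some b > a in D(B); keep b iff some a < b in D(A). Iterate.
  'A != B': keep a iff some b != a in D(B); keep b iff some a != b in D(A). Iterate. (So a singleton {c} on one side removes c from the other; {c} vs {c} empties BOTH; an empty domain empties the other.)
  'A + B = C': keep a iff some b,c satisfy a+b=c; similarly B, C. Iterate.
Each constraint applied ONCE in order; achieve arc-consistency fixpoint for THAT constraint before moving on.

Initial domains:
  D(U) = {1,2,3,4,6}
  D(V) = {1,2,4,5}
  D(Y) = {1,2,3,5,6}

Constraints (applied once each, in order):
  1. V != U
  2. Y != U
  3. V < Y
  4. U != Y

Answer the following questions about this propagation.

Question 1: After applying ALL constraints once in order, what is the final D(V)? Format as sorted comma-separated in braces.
Constraint 1 (V != U) on D(V)={1,2,4,5} D(U)={1,2,3,4,6}: no change
Constraint 2 (Y != U) on D(Y)={1,2,3,5,6} D(U)={1,2,3,4,6}: no change
Constraint 3 (V < Y) on D(V)={1,2,4,5} D(Y)={1,2,3,5,6}: Y {1,2,3,5,6}->{2,3,5,6}
Constraint 4 (U != Y) on D(U)={1,2,3,4,6} D(Y)={2,3,5,6}: no change
So after all 4 constraints: D(V) = {1,2,4,5}

Answer: {1,2,4,5}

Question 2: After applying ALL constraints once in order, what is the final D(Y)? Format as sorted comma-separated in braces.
Constraint 1 (V != U) on D(V)={1,2,4,5} D(U)={1,2,3,4,6}: no change
Constraint 2 (Y != U) on D(Y)={1,2,3,5,6} D(U)={1,2,3,4,6}: no change
Constraint 3 (V < Y) on D(V)={1,2,4,5} D(Y)={1,2,3,5,6}: Y {1,2,3,5,6}->{2,3,5,6}
Constraint 4 (U != Y) on D(U)={1,2,3,4,6} D(Y)={2,3,5,6}: no change
So after all 4 constraints: D(Y) = {2,3,5,6}

Answer: {2,3,5,6}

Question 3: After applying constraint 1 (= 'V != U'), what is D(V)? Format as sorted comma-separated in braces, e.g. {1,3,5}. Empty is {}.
Answer: {1,2,4,5}

Derivation:
Constraint 1 (V != U) on D(V)={1,2,4,5} D(U)={1,2,3,4,6}: no change
So after constraint 1: D(V) = {1,2,4,5}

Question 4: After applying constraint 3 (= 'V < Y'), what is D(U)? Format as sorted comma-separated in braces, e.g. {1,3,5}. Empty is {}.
Answer: {1,2,3,4,6}

Derivation:
Constraint 1 (V != U) on D(V)={1,2,4,5} D(U)={1,2,3,4,6}: no change
Constraint 2 (Y != U) on D(Y)={1,2,3,5,6} D(U)={1,2,3,4,6}: no change
Constraint 3 (V < Y) on D(V)={1,2,4,5} D(Y)={1,2,3,5,6}: Y {1,2,3,5,6}->{2,3,5,6}
So after constraint 3: D(U) = {1,2,3,4,6}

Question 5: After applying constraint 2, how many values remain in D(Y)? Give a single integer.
Answer: 5

Derivation:
Constraint 1 (V != U) on D(V)={1,2,4,5} D(U)={1,2,3,4,6}: no change
Constraint 2 (Y != U) on D(Y)={1,2,3,5,6} D(U)={1,2,3,4,6}: no change
So after constraint 2: D(Y)={1,2,3,5,6}, size = 5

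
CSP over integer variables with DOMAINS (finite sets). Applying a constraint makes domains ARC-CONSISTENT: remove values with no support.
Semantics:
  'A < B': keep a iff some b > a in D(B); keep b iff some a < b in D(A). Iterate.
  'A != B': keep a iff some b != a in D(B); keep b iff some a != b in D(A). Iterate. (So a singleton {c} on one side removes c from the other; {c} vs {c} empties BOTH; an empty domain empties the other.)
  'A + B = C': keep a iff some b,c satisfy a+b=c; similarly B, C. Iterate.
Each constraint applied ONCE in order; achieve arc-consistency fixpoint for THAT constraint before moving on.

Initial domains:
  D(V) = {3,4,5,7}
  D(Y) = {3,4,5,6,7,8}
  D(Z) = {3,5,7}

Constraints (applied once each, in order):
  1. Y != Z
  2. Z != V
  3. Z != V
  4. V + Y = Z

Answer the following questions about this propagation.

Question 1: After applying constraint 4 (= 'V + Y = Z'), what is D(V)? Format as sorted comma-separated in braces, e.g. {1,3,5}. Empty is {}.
Answer: {3,4}

Derivation:
Constraint 1 (Y != Z) on D(Y)={3,4,5,6,7,8} D(Z)={3,5,7}: no change
Constraint 2 (Z != V) on D(Z)={3,5,7} D(V)={3,4,5,7}: no change
Constraint 3 (Z != V) on D(Z)={3,5,7} D(V)={3,4,5,7}: no change
Constraint 4 (V + Y = Z) on D(V)={3,4,5,7} D(Y)={3,4,5,6,7,8} D(Z)={3,5,7}: V {3,4,5,7}->{3,4}; Y {3,4,5,6,7,8}->{3,4}; Z {3,5,7}->{7}
So after constraint 4: D(V) = {3,4}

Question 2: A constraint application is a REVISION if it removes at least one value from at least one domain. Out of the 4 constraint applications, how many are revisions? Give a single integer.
Answer: 1

Derivation:
Constraint 1 (Y != Z) on D(Y)={3,4,5,6,7,8} D(Z)={3,5,7}: no change => not a revision
Constraint 2 (Z != V) on D(Z)={3,5,7} D(V)={3,4,5,7}: no change => not a revision
Constraint 3 (Z != V) on D(Z)={3,5,7} D(V)={3,4,5,7}: no change => not a revision
Constraint 4 (V + Y = Z) on D(V)={3,4,5,7} D(Y)={3,4,5,6,7,8} D(Z)={3,5,7}: V {3,4,5,7}->{3,4}; Y {3,4,5,6,7,8}->{3,4}; Z {3,5,7}->{7} => REVISION
Total revisions = 1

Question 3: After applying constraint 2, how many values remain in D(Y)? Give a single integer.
Constraint 1 (Y != Z) on D(Y)={3,4,5,6,7,8} D(Z)={3,5,7}: no change
Constraint 2 (Z != V) on D(Z)={3,5,7} D(V)={3,4,5,7}: no change
So after constraint 2: D(Y)={3,4,5,6,7,8}, size = 6

Answer: 6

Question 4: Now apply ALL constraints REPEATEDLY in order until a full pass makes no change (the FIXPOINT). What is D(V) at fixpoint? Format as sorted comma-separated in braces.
Answer: {3,4}

Derivation:
pass 0 (initial): D(V)={3,4,5,7}
pass 1: V {3,4,5,7}->{3,4}; Y {3,4,5,6,7,8}->{3,4}; Z {3,5,7}->{7}
pass 2: no change
Fixpoint after 2 passes: D(V) = {3,4}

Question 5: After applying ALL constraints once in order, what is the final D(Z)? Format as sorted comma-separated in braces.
Constraint 1 (Y != Z) on D(Y)={3,4,5,6,7,8} D(Z)={3,5,7}: no change
Constraint 2 (Z != V) on D(Z)={3,5,7} D(V)={3,4,5,7}: no change
Constraint 3 (Z != V) on D(Z)={3,5,7} D(V)={3,4,5,7}: no change
Constraint 4 (V + Y = Z) on D(V)={3,4,5,7} D(Y)={3,4,5,6,7,8} D(Z)={3,5,7}: V {3,4,5,7}->{3,4}; Y {3,4,5,6,7,8}->{3,4}; Z {3,5,7}->{7}
So after all 4 constraints: D(Z) = {7}

Answer: {7}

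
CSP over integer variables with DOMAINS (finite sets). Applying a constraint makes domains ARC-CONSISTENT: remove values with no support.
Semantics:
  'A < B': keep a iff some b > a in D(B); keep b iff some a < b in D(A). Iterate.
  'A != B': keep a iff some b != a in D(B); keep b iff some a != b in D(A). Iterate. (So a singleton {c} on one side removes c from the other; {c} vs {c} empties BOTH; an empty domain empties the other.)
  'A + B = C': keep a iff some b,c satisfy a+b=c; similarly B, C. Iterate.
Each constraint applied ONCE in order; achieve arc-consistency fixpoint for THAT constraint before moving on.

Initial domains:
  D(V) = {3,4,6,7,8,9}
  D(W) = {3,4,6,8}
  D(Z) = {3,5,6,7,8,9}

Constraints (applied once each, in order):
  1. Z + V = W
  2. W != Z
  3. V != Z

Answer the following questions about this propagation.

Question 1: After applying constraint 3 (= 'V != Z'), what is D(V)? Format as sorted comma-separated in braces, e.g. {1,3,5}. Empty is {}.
Answer: {3}

Derivation:
Constraint 1 (Z + V = W) on D(Z)={3,5,6,7,8,9} D(V)={3,4,6,7,8,9} D(W)={3,4,6,8}: Z {3,5,6,7,8,9}->{3,5}; V {3,4,6,7,8,9}->{3}; W {3,4,6,8}->{6,8}
Constraint 2 (W != Z) on D(W)={6,8} D(Z)={3,5}: no change
Constraint 3 (V != Z) on D(V)={3} D(Z)={3,5}: Z {3,5}->{5}
So after constraint 3: D(V) = {3}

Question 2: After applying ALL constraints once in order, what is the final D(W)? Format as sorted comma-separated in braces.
Constraint 1 (Z + V = W) on D(Z)={3,5,6,7,8,9} D(V)={3,4,6,7,8,9} D(W)={3,4,6,8}: Z {3,5,6,7,8,9}->{3,5}; V {3,4,6,7,8,9}->{3}; W {3,4,6,8}->{6,8}
Constraint 2 (W != Z) on D(W)={6,8} D(Z)={3,5}: no change
Constraint 3 (V != Z) on D(V)={3} D(Z)={3,5}: Z {3,5}->{5}
So after all 3 constraints: D(W) = {6,8}

Answer: {6,8}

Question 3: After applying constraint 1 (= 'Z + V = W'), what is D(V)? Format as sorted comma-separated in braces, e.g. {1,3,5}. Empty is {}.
Constraint 1 (Z + V = W) on D(Z)={3,5,6,7,8,9} D(V)={3,4,6,7,8,9} D(W)={3,4,6,8}: Z {3,5,6,7,8,9}->{3,5}; V {3,4,6,7,8,9}->{3}; W {3,4,6,8}->{6,8}
So after constraint 1: D(V) = {3}

Answer: {3}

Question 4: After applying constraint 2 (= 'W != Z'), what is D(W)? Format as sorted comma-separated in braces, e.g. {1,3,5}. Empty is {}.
Constraint 1 (Z + V = W) on D(Z)={3,5,6,7,8,9} D(V)={3,4,6,7,8,9} D(W)={3,4,6,8}: Z {3,5,6,7,8,9}->{3,5}; V {3,4,6,7,8,9}->{3}; W {3,4,6,8}->{6,8}
Constraint 2 (W != Z) on D(W)={6,8} D(Z)={3,5}: no change
So after constraint 2: D(W) = {6,8}

Answer: {6,8}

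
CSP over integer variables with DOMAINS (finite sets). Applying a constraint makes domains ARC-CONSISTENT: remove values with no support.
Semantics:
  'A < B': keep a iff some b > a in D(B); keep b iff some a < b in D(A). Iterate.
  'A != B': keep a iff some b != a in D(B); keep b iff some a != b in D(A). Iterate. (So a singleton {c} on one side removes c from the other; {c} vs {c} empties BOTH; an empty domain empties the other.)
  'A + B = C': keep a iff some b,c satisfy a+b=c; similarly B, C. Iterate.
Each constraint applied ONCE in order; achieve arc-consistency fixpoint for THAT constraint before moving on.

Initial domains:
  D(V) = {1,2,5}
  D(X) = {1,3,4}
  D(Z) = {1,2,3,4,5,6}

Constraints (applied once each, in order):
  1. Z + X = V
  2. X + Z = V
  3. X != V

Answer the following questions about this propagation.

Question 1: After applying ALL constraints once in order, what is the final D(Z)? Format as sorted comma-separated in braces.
Constraint 1 (Z + X = V) on D(Z)={1,2,3,4,5,6} D(X)={1,3,4} D(V)={1,2,5}: Z {1,2,3,4,5,6}->{1,2,4}; V {1,2,5}->{2,5}
Constraint 2 (X + Z = V) on D(X)={1,3,4} D(Z)={1,2,4} D(V)={2,5}: no change
Constraint 3 (X != V) on D(X)={1,3,4} D(V)={2,5}: no change
So after all 3 constraints: D(Z) = {1,2,4}

Answer: {1,2,4}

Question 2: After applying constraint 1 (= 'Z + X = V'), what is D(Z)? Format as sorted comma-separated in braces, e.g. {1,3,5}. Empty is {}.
Constraint 1 (Z + X = V) on D(Z)={1,2,3,4,5,6} D(X)={1,3,4} D(V)={1,2,5}: Z {1,2,3,4,5,6}->{1,2,4}; V {1,2,5}->{2,5}
So after constraint 1: D(Z) = {1,2,4}

Answer: {1,2,4}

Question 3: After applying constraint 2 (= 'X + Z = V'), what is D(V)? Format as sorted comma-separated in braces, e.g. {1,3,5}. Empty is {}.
Answer: {2,5}

Derivation:
Constraint 1 (Z + X = V) on D(Z)={1,2,3,4,5,6} D(X)={1,3,4} D(V)={1,2,5}: Z {1,2,3,4,5,6}->{1,2,4}; V {1,2,5}->{2,5}
Constraint 2 (X + Z = V) on D(X)={1,3,4} D(Z)={1,2,4} D(V)={2,5}: no change
So after constraint 2: D(V) = {2,5}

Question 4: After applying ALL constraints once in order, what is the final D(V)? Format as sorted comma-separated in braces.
Answer: {2,5}

Derivation:
Constraint 1 (Z + X = V) on D(Z)={1,2,3,4,5,6} D(X)={1,3,4} D(V)={1,2,5}: Z {1,2,3,4,5,6}->{1,2,4}; V {1,2,5}->{2,5}
Constraint 2 (X + Z = V) on D(X)={1,3,4} D(Z)={1,2,4} D(V)={2,5}: no change
Constraint 3 (X != V) on D(X)={1,3,4} D(V)={2,5}: no change
So after all 3 constraints: D(V) = {2,5}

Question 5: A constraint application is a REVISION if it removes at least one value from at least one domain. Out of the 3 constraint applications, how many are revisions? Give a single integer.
Answer: 1

Derivation:
Constraint 1 (Z + X = V) on D(Z)={1,2,3,4,5,6} D(X)={1,3,4} D(V)={1,2,5}: Z {1,2,3,4,5,6}->{1,2,4}; V {1,2,5}->{2,5} => REVISION
Constraint 2 (X + Z = V) on D(X)={1,3,4} D(Z)={1,2,4} D(V)={2,5}: no change => not a revision
Constraint 3 (X != V) on D(X)={1,3,4} D(V)={2,5}: no change => not a revision
Total revisions = 1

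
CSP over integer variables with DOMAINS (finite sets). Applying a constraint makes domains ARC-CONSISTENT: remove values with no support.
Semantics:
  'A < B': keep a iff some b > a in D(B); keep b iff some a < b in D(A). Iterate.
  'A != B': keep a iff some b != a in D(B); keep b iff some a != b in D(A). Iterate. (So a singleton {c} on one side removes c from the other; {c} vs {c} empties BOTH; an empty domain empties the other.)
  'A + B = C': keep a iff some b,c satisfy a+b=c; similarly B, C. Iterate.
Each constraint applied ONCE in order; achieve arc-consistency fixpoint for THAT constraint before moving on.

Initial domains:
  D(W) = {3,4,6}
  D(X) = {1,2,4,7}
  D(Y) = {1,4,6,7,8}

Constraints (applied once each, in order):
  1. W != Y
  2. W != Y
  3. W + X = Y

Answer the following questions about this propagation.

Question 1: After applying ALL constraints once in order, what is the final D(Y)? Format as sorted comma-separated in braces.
Answer: {4,6,7,8}

Derivation:
Constraint 1 (W != Y) on D(W)={3,4,6} D(Y)={1,4,6,7,8}: no change
Constraint 2 (W != Y) on D(W)={3,4,6} D(Y)={1,4,6,7,8}: no change
Constraint 3 (W + X = Y) on D(W)={3,4,6} D(X)={1,2,4,7} D(Y)={1,4,6,7,8}: X {1,2,4,7}->{1,2,4}; Y {1,4,6,7,8}->{4,6,7,8}
So after all 3 constraints: D(Y) = {4,6,7,8}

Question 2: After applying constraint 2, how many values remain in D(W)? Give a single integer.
Constraint 1 (W != Y) on D(W)={3,4,6} D(Y)={1,4,6,7,8}: no change
Constraint 2 (W != Y) on D(W)={3,4,6} D(Y)={1,4,6,7,8}: no change
So after constraint 2: D(W)={3,4,6}, size = 3

Answer: 3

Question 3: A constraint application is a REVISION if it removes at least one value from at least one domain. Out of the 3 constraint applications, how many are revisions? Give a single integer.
Answer: 1

Derivation:
Constraint 1 (W != Y) on D(W)={3,4,6} D(Y)={1,4,6,7,8}: no change => not a revision
Constraint 2 (W != Y) on D(W)={3,4,6} D(Y)={1,4,6,7,8}: no change => not a revision
Constraint 3 (W + X = Y) on D(W)={3,4,6} D(X)={1,2,4,7} D(Y)={1,4,6,7,8}: X {1,2,4,7}->{1,2,4}; Y {1,4,6,7,8}->{4,6,7,8} => REVISION
Total revisions = 1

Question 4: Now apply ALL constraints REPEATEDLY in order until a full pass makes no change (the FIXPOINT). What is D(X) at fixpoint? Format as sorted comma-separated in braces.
pass 0 (initial): D(X)={1,2,4,7}
pass 1: X {1,2,4,7}->{1,2,4}; Y {1,4,6,7,8}->{4,6,7,8}
pass 2: no change
Fixpoint after 2 passes: D(X) = {1,2,4}

Answer: {1,2,4}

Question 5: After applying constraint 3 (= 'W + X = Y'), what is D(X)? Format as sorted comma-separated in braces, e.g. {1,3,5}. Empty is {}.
Constraint 1 (W != Y) on D(W)={3,4,6} D(Y)={1,4,6,7,8}: no change
Constraint 2 (W != Y) on D(W)={3,4,6} D(Y)={1,4,6,7,8}: no change
Constraint 3 (W + X = Y) on D(W)={3,4,6} D(X)={1,2,4,7} D(Y)={1,4,6,7,8}: X {1,2,4,7}->{1,2,4}; Y {1,4,6,7,8}->{4,6,7,8}
So after constraint 3: D(X) = {1,2,4}

Answer: {1,2,4}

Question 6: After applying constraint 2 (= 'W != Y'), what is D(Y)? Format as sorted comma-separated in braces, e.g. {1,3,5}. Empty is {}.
Constraint 1 (W != Y) on D(W)={3,4,6} D(Y)={1,4,6,7,8}: no change
Constraint 2 (W != Y) on D(W)={3,4,6} D(Y)={1,4,6,7,8}: no change
So after constraint 2: D(Y) = {1,4,6,7,8}

Answer: {1,4,6,7,8}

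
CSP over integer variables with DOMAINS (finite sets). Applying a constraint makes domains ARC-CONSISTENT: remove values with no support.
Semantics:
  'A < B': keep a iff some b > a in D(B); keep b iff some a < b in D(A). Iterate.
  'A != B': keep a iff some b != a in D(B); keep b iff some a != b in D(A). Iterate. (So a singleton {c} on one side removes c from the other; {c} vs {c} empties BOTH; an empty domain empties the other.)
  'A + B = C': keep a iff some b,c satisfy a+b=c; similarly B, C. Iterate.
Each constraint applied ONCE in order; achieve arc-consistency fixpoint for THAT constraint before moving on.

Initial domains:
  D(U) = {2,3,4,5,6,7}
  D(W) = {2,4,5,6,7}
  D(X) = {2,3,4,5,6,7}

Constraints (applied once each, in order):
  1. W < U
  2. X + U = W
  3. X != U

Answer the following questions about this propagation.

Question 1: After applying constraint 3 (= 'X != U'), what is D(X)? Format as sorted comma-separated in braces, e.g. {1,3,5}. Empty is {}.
Answer: {2,3}

Derivation:
Constraint 1 (W < U) on D(W)={2,4,5,6,7} D(U)={2,3,4,5,6,7}: W {2,4,5,6,7}->{2,4,5,6}; U {2,3,4,5,6,7}->{3,4,5,6,7}
Constraint 2 (X + U = W) on D(X)={2,3,4,5,6,7} D(U)={3,4,5,6,7} D(W)={2,4,5,6}: X {2,3,4,5,6,7}->{2,3}; U {3,4,5,6,7}->{3,4}; W {2,4,5,6}->{5,6}
Constraint 3 (X != U) on D(X)={2,3} D(U)={3,4}: no change
So after constraint 3: D(X) = {2,3}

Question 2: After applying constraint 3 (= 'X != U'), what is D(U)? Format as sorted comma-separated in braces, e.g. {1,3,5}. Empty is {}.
Answer: {3,4}

Derivation:
Constraint 1 (W < U) on D(W)={2,4,5,6,7} D(U)={2,3,4,5,6,7}: W {2,4,5,6,7}->{2,4,5,6}; U {2,3,4,5,6,7}->{3,4,5,6,7}
Constraint 2 (X + U = W) on D(X)={2,3,4,5,6,7} D(U)={3,4,5,6,7} D(W)={2,4,5,6}: X {2,3,4,5,6,7}->{2,3}; U {3,4,5,6,7}->{3,4}; W {2,4,5,6}->{5,6}
Constraint 3 (X != U) on D(X)={2,3} D(U)={3,4}: no change
So after constraint 3: D(U) = {3,4}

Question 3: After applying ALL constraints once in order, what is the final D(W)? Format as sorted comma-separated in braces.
Constraint 1 (W < U) on D(W)={2,4,5,6,7} D(U)={2,3,4,5,6,7}: W {2,4,5,6,7}->{2,4,5,6}; U {2,3,4,5,6,7}->{3,4,5,6,7}
Constraint 2 (X + U = W) on D(X)={2,3,4,5,6,7} D(U)={3,4,5,6,7} D(W)={2,4,5,6}: X {2,3,4,5,6,7}->{2,3}; U {3,4,5,6,7}->{3,4}; W {2,4,5,6}->{5,6}
Constraint 3 (X != U) on D(X)={2,3} D(U)={3,4}: no change
So after all 3 constraints: D(W) = {5,6}

Answer: {5,6}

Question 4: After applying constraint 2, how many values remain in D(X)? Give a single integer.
Constraint 1 (W < U) on D(W)={2,4,5,6,7} D(U)={2,3,4,5,6,7}: W {2,4,5,6,7}->{2,4,5,6}; U {2,3,4,5,6,7}->{3,4,5,6,7}
Constraint 2 (X + U = W) on D(X)={2,3,4,5,6,7} D(U)={3,4,5,6,7} D(W)={2,4,5,6}: X {2,3,4,5,6,7}->{2,3}; U {3,4,5,6,7}->{3,4}; W {2,4,5,6}->{5,6}
So after constraint 2: D(X)={2,3}, size = 2

Answer: 2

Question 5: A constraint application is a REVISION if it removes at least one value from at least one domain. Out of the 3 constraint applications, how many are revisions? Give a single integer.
Answer: 2

Derivation:
Constraint 1 (W < U) on D(W)={2,4,5,6,7} D(U)={2,3,4,5,6,7}: W {2,4,5,6,7}->{2,4,5,6}; U {2,3,4,5,6,7}->{3,4,5,6,7} => REVISION
Constraint 2 (X + U = W) on D(X)={2,3,4,5,6,7} D(U)={3,4,5,6,7} D(W)={2,4,5,6}: X {2,3,4,5,6,7}->{2,3}; U {3,4,5,6,7}->{3,4}; W {2,4,5,6}->{5,6} => REVISION
Constraint 3 (X != U) on D(X)={2,3} D(U)={3,4}: no change => not a revision
Total revisions = 2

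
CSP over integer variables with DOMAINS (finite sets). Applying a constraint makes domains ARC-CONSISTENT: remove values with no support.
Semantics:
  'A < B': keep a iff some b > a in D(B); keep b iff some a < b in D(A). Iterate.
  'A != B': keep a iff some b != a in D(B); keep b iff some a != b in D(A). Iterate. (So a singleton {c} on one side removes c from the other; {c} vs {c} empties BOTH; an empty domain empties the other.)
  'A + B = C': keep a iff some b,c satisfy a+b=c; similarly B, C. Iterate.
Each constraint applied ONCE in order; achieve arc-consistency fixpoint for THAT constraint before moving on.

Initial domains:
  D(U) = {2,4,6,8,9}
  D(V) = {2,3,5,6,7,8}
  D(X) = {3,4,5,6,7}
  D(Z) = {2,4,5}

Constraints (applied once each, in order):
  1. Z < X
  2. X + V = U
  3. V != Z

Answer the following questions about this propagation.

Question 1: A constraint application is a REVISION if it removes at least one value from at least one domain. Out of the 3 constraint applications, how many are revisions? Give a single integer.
Answer: 1

Derivation:
Constraint 1 (Z < X) on D(Z)={2,4,5} D(X)={3,4,5,6,7}: no change => not a revision
Constraint 2 (X + V = U) on D(X)={3,4,5,6,7} D(V)={2,3,5,6,7,8} D(U)={2,4,6,8,9}: V {2,3,5,6,7,8}->{2,3,5,6}; U {2,4,6,8,9}->{6,8,9} => REVISION
Constraint 3 (V != Z) on D(V)={2,3,5,6} D(Z)={2,4,5}: no change => not a revision
Total revisions = 1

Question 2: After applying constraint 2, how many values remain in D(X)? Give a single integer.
Answer: 5

Derivation:
Constraint 1 (Z < X) on D(Z)={2,4,5} D(X)={3,4,5,6,7}: no change
Constraint 2 (X + V = U) on D(X)={3,4,5,6,7} D(V)={2,3,5,6,7,8} D(U)={2,4,6,8,9}: V {2,3,5,6,7,8}->{2,3,5,6}; U {2,4,6,8,9}->{6,8,9}
So after constraint 2: D(X)={3,4,5,6,7}, size = 5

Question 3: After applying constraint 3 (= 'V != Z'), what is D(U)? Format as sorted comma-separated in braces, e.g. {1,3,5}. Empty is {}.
Constraint 1 (Z < X) on D(Z)={2,4,5} D(X)={3,4,5,6,7}: no change
Constraint 2 (X + V = U) on D(X)={3,4,5,6,7} D(V)={2,3,5,6,7,8} D(U)={2,4,6,8,9}: V {2,3,5,6,7,8}->{2,3,5,6}; U {2,4,6,8,9}->{6,8,9}
Constraint 3 (V != Z) on D(V)={2,3,5,6} D(Z)={2,4,5}: no change
So after constraint 3: D(U) = {6,8,9}

Answer: {6,8,9}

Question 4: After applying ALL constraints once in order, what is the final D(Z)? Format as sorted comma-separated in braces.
Answer: {2,4,5}

Derivation:
Constraint 1 (Z < X) on D(Z)={2,4,5} D(X)={3,4,5,6,7}: no change
Constraint 2 (X + V = U) on D(X)={3,4,5,6,7} D(V)={2,3,5,6,7,8} D(U)={2,4,6,8,9}: V {2,3,5,6,7,8}->{2,3,5,6}; U {2,4,6,8,9}->{6,8,9}
Constraint 3 (V != Z) on D(V)={2,3,5,6} D(Z)={2,4,5}: no change
So after all 3 constraints: D(Z) = {2,4,5}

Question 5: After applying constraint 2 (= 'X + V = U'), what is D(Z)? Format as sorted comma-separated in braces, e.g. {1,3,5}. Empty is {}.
Constraint 1 (Z < X) on D(Z)={2,4,5} D(X)={3,4,5,6,7}: no change
Constraint 2 (X + V = U) on D(X)={3,4,5,6,7} D(V)={2,3,5,6,7,8} D(U)={2,4,6,8,9}: V {2,3,5,6,7,8}->{2,3,5,6}; U {2,4,6,8,9}->{6,8,9}
So after constraint 2: D(Z) = {2,4,5}

Answer: {2,4,5}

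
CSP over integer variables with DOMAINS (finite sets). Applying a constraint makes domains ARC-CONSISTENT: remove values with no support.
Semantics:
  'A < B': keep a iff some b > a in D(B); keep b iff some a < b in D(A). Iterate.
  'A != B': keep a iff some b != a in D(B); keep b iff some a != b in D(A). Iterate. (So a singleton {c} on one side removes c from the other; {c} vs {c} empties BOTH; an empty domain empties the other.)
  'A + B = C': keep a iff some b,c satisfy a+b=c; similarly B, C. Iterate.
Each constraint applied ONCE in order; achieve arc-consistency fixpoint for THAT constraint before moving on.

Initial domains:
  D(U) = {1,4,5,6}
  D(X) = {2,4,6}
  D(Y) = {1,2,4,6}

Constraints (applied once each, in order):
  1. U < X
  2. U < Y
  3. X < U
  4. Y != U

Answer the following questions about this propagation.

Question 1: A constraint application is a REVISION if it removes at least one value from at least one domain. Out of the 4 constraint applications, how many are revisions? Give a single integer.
Constraint 1 (U < X) on D(U)={1,4,5,6} D(X)={2,4,6}: U {1,4,5,6}->{1,4,5} => REVISION
Constraint 2 (U < Y) on D(U)={1,4,5} D(Y)={1,2,4,6}: Y {1,2,4,6}->{2,4,6} => REVISION
Constraint 3 (X < U) on D(X)={2,4,6} D(U)={1,4,5}: X {2,4,6}->{2,4}; U {1,4,5}->{4,5} => REVISION
Constraint 4 (Y != U) on D(Y)={2,4,6} D(U)={4,5}: no change => not a revision
Total revisions = 3

Answer: 3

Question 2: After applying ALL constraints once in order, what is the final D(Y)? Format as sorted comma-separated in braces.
Constraint 1 (U < X) on D(U)={1,4,5,6} D(X)={2,4,6}: U {1,4,5,6}->{1,4,5}
Constraint 2 (U < Y) on D(U)={1,4,5} D(Y)={1,2,4,6}: Y {1,2,4,6}->{2,4,6}
Constraint 3 (X < U) on D(X)={2,4,6} D(U)={1,4,5}: X {2,4,6}->{2,4}; U {1,4,5}->{4,5}
Constraint 4 (Y != U) on D(Y)={2,4,6} D(U)={4,5}: no change
So after all 4 constraints: D(Y) = {2,4,6}

Answer: {2,4,6}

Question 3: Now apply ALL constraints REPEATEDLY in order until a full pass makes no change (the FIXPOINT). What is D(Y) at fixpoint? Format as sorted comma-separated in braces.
pass 0 (initial): D(Y)={1,2,4,6}
pass 1: U {1,4,5,6}->{4,5}; X {2,4,6}->{2,4}; Y {1,2,4,6}->{2,4,6}
pass 2: U {4,5}->{}; X {2,4}->{}; Y {2,4,6}->{}
pass 3: no change
Fixpoint after 3 passes: D(Y) = {}

Answer: {}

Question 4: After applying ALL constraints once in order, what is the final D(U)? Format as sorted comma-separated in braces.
Answer: {4,5}

Derivation:
Constraint 1 (U < X) on D(U)={1,4,5,6} D(X)={2,4,6}: U {1,4,5,6}->{1,4,5}
Constraint 2 (U < Y) on D(U)={1,4,5} D(Y)={1,2,4,6}: Y {1,2,4,6}->{2,4,6}
Constraint 3 (X < U) on D(X)={2,4,6} D(U)={1,4,5}: X {2,4,6}->{2,4}; U {1,4,5}->{4,5}
Constraint 4 (Y != U) on D(Y)={2,4,6} D(U)={4,5}: no change
So after all 4 constraints: D(U) = {4,5}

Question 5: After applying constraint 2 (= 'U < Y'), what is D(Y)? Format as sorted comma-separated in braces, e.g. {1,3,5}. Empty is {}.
Answer: {2,4,6}

Derivation:
Constraint 1 (U < X) on D(U)={1,4,5,6} D(X)={2,4,6}: U {1,4,5,6}->{1,4,5}
Constraint 2 (U < Y) on D(U)={1,4,5} D(Y)={1,2,4,6}: Y {1,2,4,6}->{2,4,6}
So after constraint 2: D(Y) = {2,4,6}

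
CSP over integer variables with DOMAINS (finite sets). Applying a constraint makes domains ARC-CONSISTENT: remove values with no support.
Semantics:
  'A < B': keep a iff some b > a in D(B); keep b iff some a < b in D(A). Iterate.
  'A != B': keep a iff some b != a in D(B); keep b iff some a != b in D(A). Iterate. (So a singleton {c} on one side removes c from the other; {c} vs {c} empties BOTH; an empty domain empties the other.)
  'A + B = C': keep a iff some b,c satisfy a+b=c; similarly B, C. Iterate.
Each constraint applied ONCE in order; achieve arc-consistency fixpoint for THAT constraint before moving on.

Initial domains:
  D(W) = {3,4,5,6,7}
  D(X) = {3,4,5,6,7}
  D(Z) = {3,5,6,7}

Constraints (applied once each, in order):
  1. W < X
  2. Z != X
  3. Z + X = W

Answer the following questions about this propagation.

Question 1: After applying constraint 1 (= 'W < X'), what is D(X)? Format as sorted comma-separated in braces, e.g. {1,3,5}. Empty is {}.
Answer: {4,5,6,7}

Derivation:
Constraint 1 (W < X) on D(W)={3,4,5,6,7} D(X)={3,4,5,6,7}: W {3,4,5,6,7}->{3,4,5,6}; X {3,4,5,6,7}->{4,5,6,7}
So after constraint 1: D(X) = {4,5,6,7}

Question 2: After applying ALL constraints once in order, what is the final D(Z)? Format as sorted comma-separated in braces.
Constraint 1 (W < X) on D(W)={3,4,5,6,7} D(X)={3,4,5,6,7}: W {3,4,5,6,7}->{3,4,5,6}; X {3,4,5,6,7}->{4,5,6,7}
Constraint 2 (Z != X) on D(Z)={3,5,6,7} D(X)={4,5,6,7}: no change
Constraint 3 (Z + X = W) on D(Z)={3,5,6,7} D(X)={4,5,6,7} D(W)={3,4,5,6}: Z {3,5,6,7}->{}; X {4,5,6,7}->{}; W {3,4,5,6}->{}
So after all 3 constraints: D(Z) = {}

Answer: {}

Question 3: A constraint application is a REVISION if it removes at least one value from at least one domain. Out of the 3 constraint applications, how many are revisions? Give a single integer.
Answer: 2

Derivation:
Constraint 1 (W < X) on D(W)={3,4,5,6,7} D(X)={3,4,5,6,7}: W {3,4,5,6,7}->{3,4,5,6}; X {3,4,5,6,7}->{4,5,6,7} => REVISION
Constraint 2 (Z != X) on D(Z)={3,5,6,7} D(X)={4,5,6,7}: no change => not a revision
Constraint 3 (Z + X = W) on D(Z)={3,5,6,7} D(X)={4,5,6,7} D(W)={3,4,5,6}: Z {3,5,6,7}->{}; X {4,5,6,7}->{}; W {3,4,5,6}->{} => REVISION
Total revisions = 2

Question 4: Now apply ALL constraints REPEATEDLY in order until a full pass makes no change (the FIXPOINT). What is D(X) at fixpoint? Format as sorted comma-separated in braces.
pass 0 (initial): D(X)={3,4,5,6,7}
pass 1: W {3,4,5,6,7}->{}; X {3,4,5,6,7}->{}; Z {3,5,6,7}->{}
pass 2: no change
Fixpoint after 2 passes: D(X) = {}

Answer: {}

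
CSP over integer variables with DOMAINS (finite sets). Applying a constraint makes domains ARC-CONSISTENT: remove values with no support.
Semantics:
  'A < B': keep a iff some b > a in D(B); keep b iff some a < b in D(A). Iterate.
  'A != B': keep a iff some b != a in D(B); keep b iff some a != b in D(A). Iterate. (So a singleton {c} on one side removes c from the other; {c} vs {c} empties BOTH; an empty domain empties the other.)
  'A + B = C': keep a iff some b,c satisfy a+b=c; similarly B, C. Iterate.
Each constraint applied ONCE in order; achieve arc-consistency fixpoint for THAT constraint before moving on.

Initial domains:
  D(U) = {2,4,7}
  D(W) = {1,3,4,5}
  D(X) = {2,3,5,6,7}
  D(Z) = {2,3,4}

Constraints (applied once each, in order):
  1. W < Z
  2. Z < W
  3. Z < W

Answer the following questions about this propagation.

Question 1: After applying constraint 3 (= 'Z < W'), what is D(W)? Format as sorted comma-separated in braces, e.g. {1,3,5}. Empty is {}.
Constraint 1 (W < Z) on D(W)={1,3,4,5} D(Z)={2,3,4}: W {1,3,4,5}->{1,3}
Constraint 2 (Z < W) on D(Z)={2,3,4} D(W)={1,3}: Z {2,3,4}->{2}; W {1,3}->{3}
Constraint 3 (Z < W) on D(Z)={2} D(W)={3}: no change
So after constraint 3: D(W) = {3}

Answer: {3}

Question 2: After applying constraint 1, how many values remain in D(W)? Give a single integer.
Constraint 1 (W < Z) on D(W)={1,3,4,5} D(Z)={2,3,4}: W {1,3,4,5}->{1,3}
So after constraint 1: D(W)={1,3}, size = 2

Answer: 2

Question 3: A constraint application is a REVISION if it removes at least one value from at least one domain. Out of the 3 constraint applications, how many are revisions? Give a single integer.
Constraint 1 (W < Z) on D(W)={1,3,4,5} D(Z)={2,3,4}: W {1,3,4,5}->{1,3} => REVISION
Constraint 2 (Z < W) on D(Z)={2,3,4} D(W)={1,3}: Z {2,3,4}->{2}; W {1,3}->{3} => REVISION
Constraint 3 (Z < W) on D(Z)={2} D(W)={3}: no change => not a revision
Total revisions = 2

Answer: 2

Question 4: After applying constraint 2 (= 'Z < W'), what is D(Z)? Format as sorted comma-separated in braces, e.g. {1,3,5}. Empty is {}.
Constraint 1 (W < Z) on D(W)={1,3,4,5} D(Z)={2,3,4}: W {1,3,4,5}->{1,3}
Constraint 2 (Z < W) on D(Z)={2,3,4} D(W)={1,3}: Z {2,3,4}->{2}; W {1,3}->{3}
So after constraint 2: D(Z) = {2}

Answer: {2}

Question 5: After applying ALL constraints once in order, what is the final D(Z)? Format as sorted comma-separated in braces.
Constraint 1 (W < Z) on D(W)={1,3,4,5} D(Z)={2,3,4}: W {1,3,4,5}->{1,3}
Constraint 2 (Z < W) on D(Z)={2,3,4} D(W)={1,3}: Z {2,3,4}->{2}; W {1,3}->{3}
Constraint 3 (Z < W) on D(Z)={2} D(W)={3}: no change
So after all 3 constraints: D(Z) = {2}

Answer: {2}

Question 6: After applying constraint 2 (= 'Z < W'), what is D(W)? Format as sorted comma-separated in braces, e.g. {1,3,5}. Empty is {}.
Constraint 1 (W < Z) on D(W)={1,3,4,5} D(Z)={2,3,4}: W {1,3,4,5}->{1,3}
Constraint 2 (Z < W) on D(Z)={2,3,4} D(W)={1,3}: Z {2,3,4}->{2}; W {1,3}->{3}
So after constraint 2: D(W) = {3}

Answer: {3}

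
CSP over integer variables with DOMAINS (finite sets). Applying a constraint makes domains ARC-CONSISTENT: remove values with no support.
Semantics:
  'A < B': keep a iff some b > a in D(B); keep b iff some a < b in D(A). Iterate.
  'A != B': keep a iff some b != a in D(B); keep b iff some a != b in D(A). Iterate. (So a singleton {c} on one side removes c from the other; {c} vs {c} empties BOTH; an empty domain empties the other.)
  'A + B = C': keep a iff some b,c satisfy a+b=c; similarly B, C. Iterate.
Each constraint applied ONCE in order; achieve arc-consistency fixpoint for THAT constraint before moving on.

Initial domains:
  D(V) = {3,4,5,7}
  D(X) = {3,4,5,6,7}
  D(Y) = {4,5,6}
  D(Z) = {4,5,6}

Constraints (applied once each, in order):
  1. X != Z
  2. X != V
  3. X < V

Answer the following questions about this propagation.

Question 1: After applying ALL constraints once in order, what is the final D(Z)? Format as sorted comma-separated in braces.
Constraint 1 (X != Z) on D(X)={3,4,5,6,7} D(Z)={4,5,6}: no change
Constraint 2 (X != V) on D(X)={3,4,5,6,7} D(V)={3,4,5,7}: no change
Constraint 3 (X < V) on D(X)={3,4,5,6,7} D(V)={3,4,5,7}: X {3,4,5,6,7}->{3,4,5,6}; V {3,4,5,7}->{4,5,7}
So after all 3 constraints: D(Z) = {4,5,6}

Answer: {4,5,6}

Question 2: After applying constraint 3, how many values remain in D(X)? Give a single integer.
Answer: 4

Derivation:
Constraint 1 (X != Z) on D(X)={3,4,5,6,7} D(Z)={4,5,6}: no change
Constraint 2 (X != V) on D(X)={3,4,5,6,7} D(V)={3,4,5,7}: no change
Constraint 3 (X < V) on D(X)={3,4,5,6,7} D(V)={3,4,5,7}: X {3,4,5,6,7}->{3,4,5,6}; V {3,4,5,7}->{4,5,7}
So after constraint 3: D(X)={3,4,5,6}, size = 4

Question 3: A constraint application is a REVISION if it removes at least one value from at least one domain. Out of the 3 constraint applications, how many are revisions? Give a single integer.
Constraint 1 (X != Z) on D(X)={3,4,5,6,7} D(Z)={4,5,6}: no change => not a revision
Constraint 2 (X != V) on D(X)={3,4,5,6,7} D(V)={3,4,5,7}: no change => not a revision
Constraint 3 (X < V) on D(X)={3,4,5,6,7} D(V)={3,4,5,7}: X {3,4,5,6,7}->{3,4,5,6}; V {3,4,5,7}->{4,5,7} => REVISION
Total revisions = 1

Answer: 1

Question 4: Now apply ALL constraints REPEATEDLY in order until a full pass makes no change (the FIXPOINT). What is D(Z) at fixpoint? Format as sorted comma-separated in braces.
Answer: {4,5,6}

Derivation:
pass 0 (initial): D(Z)={4,5,6}
pass 1: V {3,4,5,7}->{4,5,7}; X {3,4,5,6,7}->{3,4,5,6}
pass 2: no change
Fixpoint after 2 passes: D(Z) = {4,5,6}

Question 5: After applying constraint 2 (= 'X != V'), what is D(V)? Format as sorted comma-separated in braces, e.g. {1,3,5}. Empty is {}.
Answer: {3,4,5,7}

Derivation:
Constraint 1 (X != Z) on D(X)={3,4,5,6,7} D(Z)={4,5,6}: no change
Constraint 2 (X != V) on D(X)={3,4,5,6,7} D(V)={3,4,5,7}: no change
So after constraint 2: D(V) = {3,4,5,7}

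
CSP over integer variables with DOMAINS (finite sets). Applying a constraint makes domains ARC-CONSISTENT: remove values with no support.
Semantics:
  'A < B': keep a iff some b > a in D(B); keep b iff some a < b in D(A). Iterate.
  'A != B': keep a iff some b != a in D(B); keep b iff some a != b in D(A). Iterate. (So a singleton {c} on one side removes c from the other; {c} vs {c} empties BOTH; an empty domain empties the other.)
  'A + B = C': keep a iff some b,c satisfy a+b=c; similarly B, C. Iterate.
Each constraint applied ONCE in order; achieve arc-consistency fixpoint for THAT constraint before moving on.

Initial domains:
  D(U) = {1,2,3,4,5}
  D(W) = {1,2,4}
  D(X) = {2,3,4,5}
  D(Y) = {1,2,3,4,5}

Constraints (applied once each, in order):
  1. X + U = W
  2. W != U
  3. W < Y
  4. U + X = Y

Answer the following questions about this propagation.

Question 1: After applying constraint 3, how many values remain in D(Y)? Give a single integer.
Answer: 1

Derivation:
Constraint 1 (X + U = W) on D(X)={2,3,4,5} D(U)={1,2,3,4,5} D(W)={1,2,4}: X {2,3,4,5}->{2,3}; U {1,2,3,4,5}->{1,2}; W {1,2,4}->{4}
Constraint 2 (W != U) on D(W)={4} D(U)={1,2}: no change
Constraint 3 (W < Y) on D(W)={4} D(Y)={1,2,3,4,5}: Y {1,2,3,4,5}->{5}
So after constraint 3: D(Y)={5}, size = 1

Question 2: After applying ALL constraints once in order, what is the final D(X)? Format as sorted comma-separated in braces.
Constraint 1 (X + U = W) on D(X)={2,3,4,5} D(U)={1,2,3,4,5} D(W)={1,2,4}: X {2,3,4,5}->{2,3}; U {1,2,3,4,5}->{1,2}; W {1,2,4}->{4}
Constraint 2 (W != U) on D(W)={4} D(U)={1,2}: no change
Constraint 3 (W < Y) on D(W)={4} D(Y)={1,2,3,4,5}: Y {1,2,3,4,5}->{5}
Constraint 4 (U + X = Y) on D(U)={1,2} D(X)={2,3} D(Y)={5}: U {1,2}->{2}; X {2,3}->{3}
So after all 4 constraints: D(X) = {3}

Answer: {3}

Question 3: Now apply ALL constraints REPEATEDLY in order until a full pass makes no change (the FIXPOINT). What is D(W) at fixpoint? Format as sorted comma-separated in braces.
pass 0 (initial): D(W)={1,2,4}
pass 1: U {1,2,3,4,5}->{2}; W {1,2,4}->{4}; X {2,3,4,5}->{3}; Y {1,2,3,4,5}->{5}
pass 2: U {2}->{}; W {4}->{}; X {3}->{}; Y {5}->{}
pass 3: no change
Fixpoint after 3 passes: D(W) = {}

Answer: {}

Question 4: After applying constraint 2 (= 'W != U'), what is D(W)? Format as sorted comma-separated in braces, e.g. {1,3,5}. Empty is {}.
Constraint 1 (X + U = W) on D(X)={2,3,4,5} D(U)={1,2,3,4,5} D(W)={1,2,4}: X {2,3,4,5}->{2,3}; U {1,2,3,4,5}->{1,2}; W {1,2,4}->{4}
Constraint 2 (W != U) on D(W)={4} D(U)={1,2}: no change
So after constraint 2: D(W) = {4}

Answer: {4}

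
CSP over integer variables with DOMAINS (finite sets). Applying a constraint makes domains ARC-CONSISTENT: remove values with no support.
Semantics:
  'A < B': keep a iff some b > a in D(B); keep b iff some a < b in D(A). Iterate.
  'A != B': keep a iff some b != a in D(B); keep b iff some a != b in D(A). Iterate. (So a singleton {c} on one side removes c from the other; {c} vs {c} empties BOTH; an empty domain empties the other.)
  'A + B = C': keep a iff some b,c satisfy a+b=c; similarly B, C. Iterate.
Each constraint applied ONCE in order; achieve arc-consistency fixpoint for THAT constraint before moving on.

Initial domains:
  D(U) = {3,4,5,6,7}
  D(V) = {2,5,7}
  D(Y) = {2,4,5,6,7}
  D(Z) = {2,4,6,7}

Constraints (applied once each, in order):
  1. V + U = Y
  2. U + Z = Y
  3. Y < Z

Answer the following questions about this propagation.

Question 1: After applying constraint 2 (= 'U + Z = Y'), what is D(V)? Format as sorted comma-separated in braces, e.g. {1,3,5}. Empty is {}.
Constraint 1 (V + U = Y) on D(V)={2,5,7} D(U)={3,4,5,6,7} D(Y)={2,4,5,6,7}: V {2,5,7}->{2}; U {3,4,5,6,7}->{3,4,5}; Y {2,4,5,6,7}->{5,6,7}
Constraint 2 (U + Z = Y) on D(U)={3,4,5} D(Z)={2,4,6,7} D(Y)={5,6,7}: Z {2,4,6,7}->{2,4}
So after constraint 2: D(V) = {2}

Answer: {2}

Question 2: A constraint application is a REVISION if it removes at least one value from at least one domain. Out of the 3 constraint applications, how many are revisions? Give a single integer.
Answer: 3

Derivation:
Constraint 1 (V + U = Y) on D(V)={2,5,7} D(U)={3,4,5,6,7} D(Y)={2,4,5,6,7}: V {2,5,7}->{2}; U {3,4,5,6,7}->{3,4,5}; Y {2,4,5,6,7}->{5,6,7} => REVISION
Constraint 2 (U + Z = Y) on D(U)={3,4,5} D(Z)={2,4,6,7} D(Y)={5,6,7}: Z {2,4,6,7}->{2,4} => REVISION
Constraint 3 (Y < Z) on D(Y)={5,6,7} D(Z)={2,4}: Y {5,6,7}->{}; Z {2,4}->{} => REVISION
Total revisions = 3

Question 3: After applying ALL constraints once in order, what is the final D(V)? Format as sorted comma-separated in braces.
Answer: {2}

Derivation:
Constraint 1 (V + U = Y) on D(V)={2,5,7} D(U)={3,4,5,6,7} D(Y)={2,4,5,6,7}: V {2,5,7}->{2}; U {3,4,5,6,7}->{3,4,5}; Y {2,4,5,6,7}->{5,6,7}
Constraint 2 (U + Z = Y) on D(U)={3,4,5} D(Z)={2,4,6,7} D(Y)={5,6,7}: Z {2,4,6,7}->{2,4}
Constraint 3 (Y < Z) on D(Y)={5,6,7} D(Z)={2,4}: Y {5,6,7}->{}; Z {2,4}->{}
So after all 3 constraints: D(V) = {2}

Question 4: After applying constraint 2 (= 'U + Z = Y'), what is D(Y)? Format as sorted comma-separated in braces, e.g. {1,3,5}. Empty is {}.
Constraint 1 (V + U = Y) on D(V)={2,5,7} D(U)={3,4,5,6,7} D(Y)={2,4,5,6,7}: V {2,5,7}->{2}; U {3,4,5,6,7}->{3,4,5}; Y {2,4,5,6,7}->{5,6,7}
Constraint 2 (U + Z = Y) on D(U)={3,4,5} D(Z)={2,4,6,7} D(Y)={5,6,7}: Z {2,4,6,7}->{2,4}
So after constraint 2: D(Y) = {5,6,7}

Answer: {5,6,7}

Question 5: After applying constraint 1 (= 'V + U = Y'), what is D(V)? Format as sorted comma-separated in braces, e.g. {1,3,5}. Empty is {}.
Constraint 1 (V + U = Y) on D(V)={2,5,7} D(U)={3,4,5,6,7} D(Y)={2,4,5,6,7}: V {2,5,7}->{2}; U {3,4,5,6,7}->{3,4,5}; Y {2,4,5,6,7}->{5,6,7}
So after constraint 1: D(V) = {2}

Answer: {2}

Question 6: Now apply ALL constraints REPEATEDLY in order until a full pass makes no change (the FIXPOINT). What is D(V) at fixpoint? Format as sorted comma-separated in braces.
Answer: {}

Derivation:
pass 0 (initial): D(V)={2,5,7}
pass 1: U {3,4,5,6,7}->{3,4,5}; V {2,5,7}->{2}; Y {2,4,5,6,7}->{}; Z {2,4,6,7}->{}
pass 2: U {3,4,5}->{}; V {2}->{}
pass 3: no change
Fixpoint after 3 passes: D(V) = {}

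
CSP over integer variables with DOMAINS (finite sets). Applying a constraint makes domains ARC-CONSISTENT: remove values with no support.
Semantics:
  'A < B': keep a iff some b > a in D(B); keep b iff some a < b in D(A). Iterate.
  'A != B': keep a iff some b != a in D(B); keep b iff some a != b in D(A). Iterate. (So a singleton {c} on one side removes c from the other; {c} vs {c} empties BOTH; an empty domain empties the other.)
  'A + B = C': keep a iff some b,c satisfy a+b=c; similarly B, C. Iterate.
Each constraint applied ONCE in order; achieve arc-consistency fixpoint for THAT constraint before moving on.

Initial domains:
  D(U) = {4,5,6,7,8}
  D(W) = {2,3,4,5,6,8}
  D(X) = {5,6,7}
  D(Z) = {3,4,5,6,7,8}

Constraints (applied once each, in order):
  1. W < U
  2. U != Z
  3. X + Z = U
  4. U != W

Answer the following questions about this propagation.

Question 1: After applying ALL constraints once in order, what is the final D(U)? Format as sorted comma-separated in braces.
Constraint 1 (W < U) on D(W)={2,3,4,5,6,8} D(U)={4,5,6,7,8}: W {2,3,4,5,6,8}->{2,3,4,5,6}
Constraint 2 (U != Z) on D(U)={4,5,6,7,8} D(Z)={3,4,5,6,7,8}: no change
Constraint 3 (X + Z = U) on D(X)={5,6,7} D(Z)={3,4,5,6,7,8} D(U)={4,5,6,7,8}: X {5,6,7}->{5}; Z {3,4,5,6,7,8}->{3}; U {4,5,6,7,8}->{8}
Constraint 4 (U != W) on D(U)={8} D(W)={2,3,4,5,6}: no change
So after all 4 constraints: D(U) = {8}

Answer: {8}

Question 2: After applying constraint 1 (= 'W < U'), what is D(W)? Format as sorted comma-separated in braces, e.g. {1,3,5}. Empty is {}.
Constraint 1 (W < U) on D(W)={2,3,4,5,6,8} D(U)={4,5,6,7,8}: W {2,3,4,5,6,8}->{2,3,4,5,6}
So after constraint 1: D(W) = {2,3,4,5,6}

Answer: {2,3,4,5,6}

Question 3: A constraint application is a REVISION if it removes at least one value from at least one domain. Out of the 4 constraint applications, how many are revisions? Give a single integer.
Answer: 2

Derivation:
Constraint 1 (W < U) on D(W)={2,3,4,5,6,8} D(U)={4,5,6,7,8}: W {2,3,4,5,6,8}->{2,3,4,5,6} => REVISION
Constraint 2 (U != Z) on D(U)={4,5,6,7,8} D(Z)={3,4,5,6,7,8}: no change => not a revision
Constraint 3 (X + Z = U) on D(X)={5,6,7} D(Z)={3,4,5,6,7,8} D(U)={4,5,6,7,8}: X {5,6,7}->{5}; Z {3,4,5,6,7,8}->{3}; U {4,5,6,7,8}->{8} => REVISION
Constraint 4 (U != W) on D(U)={8} D(W)={2,3,4,5,6}: no change => not a revision
Total revisions = 2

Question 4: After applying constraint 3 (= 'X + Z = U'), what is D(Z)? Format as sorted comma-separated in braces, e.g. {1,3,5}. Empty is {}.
Answer: {3}

Derivation:
Constraint 1 (W < U) on D(W)={2,3,4,5,6,8} D(U)={4,5,6,7,8}: W {2,3,4,5,6,8}->{2,3,4,5,6}
Constraint 2 (U != Z) on D(U)={4,5,6,7,8} D(Z)={3,4,5,6,7,8}: no change
Constraint 3 (X + Z = U) on D(X)={5,6,7} D(Z)={3,4,5,6,7,8} D(U)={4,5,6,7,8}: X {5,6,7}->{5}; Z {3,4,5,6,7,8}->{3}; U {4,5,6,7,8}->{8}
So after constraint 3: D(Z) = {3}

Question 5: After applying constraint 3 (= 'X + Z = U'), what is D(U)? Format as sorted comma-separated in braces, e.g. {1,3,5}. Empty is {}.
Constraint 1 (W < U) on D(W)={2,3,4,5,6,8} D(U)={4,5,6,7,8}: W {2,3,4,5,6,8}->{2,3,4,5,6}
Constraint 2 (U != Z) on D(U)={4,5,6,7,8} D(Z)={3,4,5,6,7,8}: no change
Constraint 3 (X + Z = U) on D(X)={5,6,7} D(Z)={3,4,5,6,7,8} D(U)={4,5,6,7,8}: X {5,6,7}->{5}; Z {3,4,5,6,7,8}->{3}; U {4,5,6,7,8}->{8}
So after constraint 3: D(U) = {8}

Answer: {8}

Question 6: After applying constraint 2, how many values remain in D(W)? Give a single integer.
Answer: 5

Derivation:
Constraint 1 (W < U) on D(W)={2,3,4,5,6,8} D(U)={4,5,6,7,8}: W {2,3,4,5,6,8}->{2,3,4,5,6}
Constraint 2 (U != Z) on D(U)={4,5,6,7,8} D(Z)={3,4,5,6,7,8}: no change
So after constraint 2: D(W)={2,3,4,5,6}, size = 5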